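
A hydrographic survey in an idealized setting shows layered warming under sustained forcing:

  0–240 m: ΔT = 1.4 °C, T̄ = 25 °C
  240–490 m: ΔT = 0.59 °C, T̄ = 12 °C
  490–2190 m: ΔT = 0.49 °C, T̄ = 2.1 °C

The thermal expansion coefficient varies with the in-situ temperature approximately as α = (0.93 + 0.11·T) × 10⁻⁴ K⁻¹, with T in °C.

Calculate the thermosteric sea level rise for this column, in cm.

Δh ≈ 25.4 cm

Layer 1: α = (0.93 + 0.11×25)×10⁻⁴ = 3.68×10⁻⁴ K⁻¹
Layer 2: α = (0.93 + 0.11×12)×10⁻⁴ = 2.25×10⁻⁴ K⁻¹
Layer 3: α = (0.93 + 0.11×2.1)×10⁻⁴ = 1.161×10⁻⁴ K⁻¹
Layer 1: 240 × 1.4 × 3.68×10⁻⁴ = 0.123648 m
Layer 2: 0.59 × 250 × 2.25×10⁻⁴ = 0.0331875 m
Layer 3: 0.49 × 1.161×10⁻⁴ × 1700 = 0.0967113 m
Δh = 0.123648 + 0.0331875 + 0.0967113 = 0.2535468 m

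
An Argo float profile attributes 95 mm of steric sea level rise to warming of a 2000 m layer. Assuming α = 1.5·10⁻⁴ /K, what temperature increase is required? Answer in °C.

ΔT = Δh/(αH) = 0.095 / (1.5×10⁻⁴ × 2000) ≈ 0.3167 °C

ΔT ≈ 0.32 °C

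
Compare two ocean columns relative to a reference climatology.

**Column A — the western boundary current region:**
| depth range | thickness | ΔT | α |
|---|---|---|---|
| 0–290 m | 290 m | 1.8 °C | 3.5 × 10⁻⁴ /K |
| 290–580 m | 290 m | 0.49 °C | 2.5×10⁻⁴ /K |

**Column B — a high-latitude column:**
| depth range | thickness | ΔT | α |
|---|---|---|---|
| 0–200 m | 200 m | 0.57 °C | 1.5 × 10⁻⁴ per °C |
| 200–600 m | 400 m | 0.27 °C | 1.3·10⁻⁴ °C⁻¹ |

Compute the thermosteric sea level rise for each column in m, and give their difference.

Δh_A ≈ 0.22 m, Δh_B ≈ 0.031 m; difference ≈ 0.19 m

A 290 × 3.5×10⁻⁴ × 1.8 = 0.18270 m
A Layer 2: 2.5×10⁻⁴ × 290 × 0.49 = 0.035525 m
A total: 0.218225 m
B 0–200 m: 0.57 × 200 × 1.5×10⁻⁴ = 0.01710 m
B Layer 2: 0.27 × 1.3×10⁻⁴ × 400 = 0.01404 m
B total: 0.03114 m
Difference: 0.218225 − 0.03114 = 0.187085 m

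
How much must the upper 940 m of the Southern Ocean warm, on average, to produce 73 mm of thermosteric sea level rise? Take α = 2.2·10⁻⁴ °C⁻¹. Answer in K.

ΔT ≈ 0.353 K

ΔT = Δh/(αH) = 0.073 / (2.2×10⁻⁴ × 940) ≈ 0.3530 K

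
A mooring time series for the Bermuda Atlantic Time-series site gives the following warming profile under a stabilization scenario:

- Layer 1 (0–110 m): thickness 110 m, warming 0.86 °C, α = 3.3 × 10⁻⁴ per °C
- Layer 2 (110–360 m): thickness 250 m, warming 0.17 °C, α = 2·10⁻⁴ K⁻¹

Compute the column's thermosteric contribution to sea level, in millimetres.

39.7 mm of thermosteric rise

0–110 m: 0.86 × 3.3×10⁻⁴ × 110 = 0.031218 m
110–360 m: 0.17 × 250 × 2×10⁻⁴ = 0.00850 m
Δh = 0.031218 + 0.00850 = 0.039718 m ≈ 39.7 mm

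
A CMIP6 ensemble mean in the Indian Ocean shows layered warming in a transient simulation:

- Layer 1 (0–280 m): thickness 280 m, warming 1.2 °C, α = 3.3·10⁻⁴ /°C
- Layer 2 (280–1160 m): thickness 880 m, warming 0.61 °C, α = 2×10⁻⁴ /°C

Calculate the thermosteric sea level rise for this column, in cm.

21.8 cm

1.2 × 3.3×10⁻⁴ × 280 = 0.11088 m
280–1160 m: 0.61 × 880 × 2×10⁻⁴ = 0.10736 m
Δh = 0.11088 + 0.10736 = 0.21824 m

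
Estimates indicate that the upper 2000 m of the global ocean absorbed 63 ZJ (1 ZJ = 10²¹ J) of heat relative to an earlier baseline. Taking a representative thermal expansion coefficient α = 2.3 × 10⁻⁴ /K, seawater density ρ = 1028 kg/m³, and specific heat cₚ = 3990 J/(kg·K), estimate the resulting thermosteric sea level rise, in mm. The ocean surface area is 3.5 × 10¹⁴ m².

Per unit area: Q = 63×10²¹ / (3.5×10¹⁴) = 1.8×10⁸ J/m²
Δh = αQ/(ρcₚ) = 2.3×10⁻⁴ × 1.8×10⁸ / (1028 × 3990) ≈ 0.010093 m

Δh ≈ 10.1 mm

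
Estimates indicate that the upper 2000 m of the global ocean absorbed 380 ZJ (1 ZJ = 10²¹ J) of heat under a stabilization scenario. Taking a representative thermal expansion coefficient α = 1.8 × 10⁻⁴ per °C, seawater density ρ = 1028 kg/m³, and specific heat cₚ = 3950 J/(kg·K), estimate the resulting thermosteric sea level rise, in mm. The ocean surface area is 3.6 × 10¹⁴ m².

Per unit area: Q = 380×10²¹ / (3.6×10¹⁴) ≈ 1.056×10⁹ J/m²
Δh = αQ/(ρcₚ) = 1.8×10⁻⁴ × 1.056×10⁹ / (1028 × 3950) ≈ 0.046811 m

46.8 mm of thermosteric rise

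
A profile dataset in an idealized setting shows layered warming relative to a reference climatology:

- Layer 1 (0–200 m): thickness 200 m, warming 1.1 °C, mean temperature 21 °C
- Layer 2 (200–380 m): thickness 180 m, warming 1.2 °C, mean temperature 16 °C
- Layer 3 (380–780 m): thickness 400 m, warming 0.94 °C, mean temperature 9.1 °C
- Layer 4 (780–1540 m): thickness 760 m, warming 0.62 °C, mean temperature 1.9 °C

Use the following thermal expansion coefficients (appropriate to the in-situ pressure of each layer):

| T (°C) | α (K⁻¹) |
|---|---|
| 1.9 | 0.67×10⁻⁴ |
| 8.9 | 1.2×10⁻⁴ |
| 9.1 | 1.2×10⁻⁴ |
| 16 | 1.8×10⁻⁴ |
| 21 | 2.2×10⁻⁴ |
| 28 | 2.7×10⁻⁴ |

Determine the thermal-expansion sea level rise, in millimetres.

Layer 1 at 21 °C → α = 2.2×10⁻⁴ K⁻¹
Layer 2 at 16 °C → α = 1.8×10⁻⁴ K⁻¹
Layer 3 at 9.1 °C → α = 1.2×10⁻⁴ K⁻¹
Layer 4 at 1.9 °C → α = 0.67×10⁻⁴ K⁻¹
0–200 m: 1.1 × 2.2×10⁻⁴ × 200 = 0.04840 m
Layer 2: 1.2 × 1.8×10⁻⁴ × 180 = 0.03888 m
Layer 3: 1.2×10⁻⁴ × 0.94 × 400 = 0.04512 m
780–1540 m: 760 × 0.62 × 0.67×10⁻⁴ = 0.0315704 m
Δh = 0.04840 + 0.03888 + 0.04512 + 0.0315704 = 0.1639704 m

164 mm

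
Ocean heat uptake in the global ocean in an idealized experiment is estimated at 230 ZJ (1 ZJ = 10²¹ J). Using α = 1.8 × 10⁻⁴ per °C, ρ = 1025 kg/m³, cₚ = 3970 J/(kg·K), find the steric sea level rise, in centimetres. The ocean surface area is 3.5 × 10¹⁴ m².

Per unit area: Q = 230×10²¹ / (3.5×10¹⁴) ≈ 6.571×10⁸ J/m²
Δh = αQ/(ρcₚ) = 1.8×10⁻⁴ × 6.571×10⁸ / (1025 × 3970) ≈ 0.029066 m

Δh ≈ 2.9 cm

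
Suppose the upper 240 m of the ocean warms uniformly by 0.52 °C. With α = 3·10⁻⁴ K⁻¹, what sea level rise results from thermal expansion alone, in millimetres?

Δh ≈ 37 mm

Δh = αΔT·H = 3×10⁻⁴ × 0.52 × 240 = 0.03744 m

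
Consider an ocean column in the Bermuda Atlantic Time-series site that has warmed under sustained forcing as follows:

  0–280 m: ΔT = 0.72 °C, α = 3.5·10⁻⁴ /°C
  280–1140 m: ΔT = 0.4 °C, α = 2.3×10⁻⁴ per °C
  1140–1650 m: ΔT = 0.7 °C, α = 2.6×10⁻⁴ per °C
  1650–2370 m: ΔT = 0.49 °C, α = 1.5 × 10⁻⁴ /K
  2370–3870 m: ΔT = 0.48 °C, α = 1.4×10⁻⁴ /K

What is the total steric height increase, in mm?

0.72 × 280 × 3.5×10⁻⁴ = 0.07056 m
0.4 × 2.3×10⁻⁴ × 860 = 0.07912 m
2.6×10⁻⁴ × 510 × 0.7 = 0.09282 m
Layer 4: 720 × 1.5×10⁻⁴ × 0.49 = 0.05292 m
Layer 5: 1.4×10⁻⁴ × 0.48 × 1500 = 0.10080 m
Δh = 0.07056 + 0.07912 + 0.09282 + 0.05292 + 0.10080 = 0.39622 m ≈ 400 mm

Δh ≈ 400 mm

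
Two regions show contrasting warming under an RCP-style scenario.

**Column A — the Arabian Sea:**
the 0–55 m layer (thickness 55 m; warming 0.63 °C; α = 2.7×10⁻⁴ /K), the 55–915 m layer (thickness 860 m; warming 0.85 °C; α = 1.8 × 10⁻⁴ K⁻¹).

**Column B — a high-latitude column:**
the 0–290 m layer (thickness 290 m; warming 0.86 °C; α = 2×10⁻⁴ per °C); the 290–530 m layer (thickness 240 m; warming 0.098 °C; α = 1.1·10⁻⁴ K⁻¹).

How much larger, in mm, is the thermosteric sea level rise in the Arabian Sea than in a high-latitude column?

Δh_A − Δh_B ≈ 88.5 mm

A 0.63 × 2.7×10⁻⁴ × 55 = 0.0093555 m
A Layer 2: 860 × 1.8×10⁻⁴ × 0.85 = 0.13158 m
A total: 0.1409355 m
B 0–290 m: 290 × 0.86 × 2×10⁻⁴ = 0.04988 m
B 1.1×10⁻⁴ × 0.098 × 240 = 0.0025872 m
B total: 0.0524672 m
Difference: 0.1409355 − 0.0524672 = 0.0884683 m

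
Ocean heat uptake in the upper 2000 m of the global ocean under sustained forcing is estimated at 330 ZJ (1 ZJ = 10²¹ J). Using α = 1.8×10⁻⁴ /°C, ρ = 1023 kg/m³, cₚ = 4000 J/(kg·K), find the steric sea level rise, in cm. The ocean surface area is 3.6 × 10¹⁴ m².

Per unit area: Q = 330×10²¹ / (3.6×10¹⁴) ≈ 9.167×10⁸ J/m²
Δh = αQ/(ρcₚ) = 1.8×10⁻⁴ × 9.167×10⁸ / (1023 × 4000) ≈ 0.040324 m

Δh ≈ 4.0 cm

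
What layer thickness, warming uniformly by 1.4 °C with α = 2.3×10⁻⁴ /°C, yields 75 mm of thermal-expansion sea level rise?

about 233 m

H = Δh/(αΔT) = 0.075 / (2.3×10⁻⁴ × 1.4) ≈ 232.9 m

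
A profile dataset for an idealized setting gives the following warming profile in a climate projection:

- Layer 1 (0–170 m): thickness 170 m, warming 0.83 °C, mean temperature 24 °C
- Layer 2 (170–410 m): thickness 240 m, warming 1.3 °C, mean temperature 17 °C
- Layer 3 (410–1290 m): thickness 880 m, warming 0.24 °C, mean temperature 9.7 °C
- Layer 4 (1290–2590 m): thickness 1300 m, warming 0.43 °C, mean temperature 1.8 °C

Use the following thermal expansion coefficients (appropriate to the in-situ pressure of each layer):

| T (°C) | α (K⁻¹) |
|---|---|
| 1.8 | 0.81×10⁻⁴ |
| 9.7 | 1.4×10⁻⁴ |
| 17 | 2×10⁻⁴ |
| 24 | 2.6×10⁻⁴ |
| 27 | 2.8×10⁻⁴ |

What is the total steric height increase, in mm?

Layer 1 at 24 °C → α = 2.6×10⁻⁴ K⁻¹
Layer 2 at 17 °C → α = 2×10⁻⁴ K⁻¹
Layer 3 at 9.7 °C → α = 1.4×10⁻⁴ K⁻¹
Layer 4 at 1.8 °C → α = 0.81×10⁻⁴ K⁻¹
Layer 1: 170 × 2.6×10⁻⁴ × 0.83 = 0.036686 m
Layer 2: 2×10⁻⁴ × 240 × 1.3 = 0.06240 m
Layer 3: 880 × 0.24 × 1.4×10⁻⁴ = 0.029568 m
1290–2590 m: 0.81×10⁻⁴ × 0.43 × 1300 = 0.045279 m
Δh = 0.036686 + 0.06240 + 0.029568 + 0.045279 = 0.173933 m ≈ 174 mm

Δh = 174 mm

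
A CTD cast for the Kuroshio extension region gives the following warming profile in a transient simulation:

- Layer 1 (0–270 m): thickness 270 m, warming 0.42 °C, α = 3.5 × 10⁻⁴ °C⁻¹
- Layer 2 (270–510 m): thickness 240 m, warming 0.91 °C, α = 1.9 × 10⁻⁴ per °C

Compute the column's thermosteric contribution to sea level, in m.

3.5×10⁻⁴ × 270 × 0.42 = 0.03969 m
270–510 m: 0.91 × 240 × 1.9×10⁻⁴ = 0.041496 m
Δh = 0.03969 + 0.041496 = 0.081186 m

0.0812 m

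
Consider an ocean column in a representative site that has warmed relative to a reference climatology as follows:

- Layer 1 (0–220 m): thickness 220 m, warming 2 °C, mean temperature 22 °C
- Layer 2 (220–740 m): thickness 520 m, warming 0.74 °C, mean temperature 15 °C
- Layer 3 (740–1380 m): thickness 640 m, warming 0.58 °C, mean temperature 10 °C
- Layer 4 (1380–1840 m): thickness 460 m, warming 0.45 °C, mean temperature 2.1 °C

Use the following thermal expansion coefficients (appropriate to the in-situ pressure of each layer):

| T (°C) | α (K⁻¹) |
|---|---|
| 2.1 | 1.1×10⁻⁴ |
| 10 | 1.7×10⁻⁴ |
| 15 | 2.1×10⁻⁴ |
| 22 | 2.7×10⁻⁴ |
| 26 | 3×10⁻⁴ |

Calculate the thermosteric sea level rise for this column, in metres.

Layer 1 at 22 °C → α = 2.7×10⁻⁴ K⁻¹
Layer 2 at 15 °C → α = 2.1×10⁻⁴ K⁻¹
Layer 3 at 10 °C → α = 1.7×10⁻⁴ K⁻¹
Layer 4 at 2.1 °C → α = 1.1×10⁻⁴ K⁻¹
Layer 1: 220 × 2 × 2.7×10⁻⁴ = 0.11880 m
520 × 2.1×10⁻⁴ × 0.74 = 0.080808 m
640 × 1.7×10⁻⁴ × 0.58 = 0.063104 m
1380–1840 m: 1.1×10⁻⁴ × 0.45 × 460 = 0.02277 m
Δh = 0.11880 + 0.080808 + 0.063104 + 0.02277 = 0.285482 m

0.29 m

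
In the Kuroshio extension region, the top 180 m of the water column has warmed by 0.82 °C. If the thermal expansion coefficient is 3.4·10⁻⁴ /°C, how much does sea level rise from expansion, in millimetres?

Δh = αΔT·H = 3.4×10⁻⁴ × 0.82 × 180 = 0.050184 m

50.2 mm of thermosteric rise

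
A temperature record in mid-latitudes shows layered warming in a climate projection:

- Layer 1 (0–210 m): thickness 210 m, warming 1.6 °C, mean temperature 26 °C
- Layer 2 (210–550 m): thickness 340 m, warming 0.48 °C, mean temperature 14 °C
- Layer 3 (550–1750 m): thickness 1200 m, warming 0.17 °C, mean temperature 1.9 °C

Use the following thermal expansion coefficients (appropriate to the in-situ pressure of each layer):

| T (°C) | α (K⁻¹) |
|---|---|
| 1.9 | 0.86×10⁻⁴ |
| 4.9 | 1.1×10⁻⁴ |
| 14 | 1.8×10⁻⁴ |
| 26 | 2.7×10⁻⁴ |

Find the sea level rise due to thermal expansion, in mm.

Δh ≈ 138 mm

Layer 1 at 26 °C → α = 2.7×10⁻⁴ K⁻¹
Layer 2 at 14 °C → α = 1.8×10⁻⁴ K⁻¹
Layer 3 at 1.9 °C → α = 0.86×10⁻⁴ K⁻¹
Layer 1: 210 × 2.7×10⁻⁴ × 1.6 = 0.09072 m
210–550 m: 0.48 × 340 × 1.8×10⁻⁴ = 0.029376 m
550–1750 m: 0.17 × 0.86×10⁻⁴ × 1200 = 0.017544 m
Δh = 0.09072 + 0.029376 + 0.017544 = 0.13764 m ≈ 138 mm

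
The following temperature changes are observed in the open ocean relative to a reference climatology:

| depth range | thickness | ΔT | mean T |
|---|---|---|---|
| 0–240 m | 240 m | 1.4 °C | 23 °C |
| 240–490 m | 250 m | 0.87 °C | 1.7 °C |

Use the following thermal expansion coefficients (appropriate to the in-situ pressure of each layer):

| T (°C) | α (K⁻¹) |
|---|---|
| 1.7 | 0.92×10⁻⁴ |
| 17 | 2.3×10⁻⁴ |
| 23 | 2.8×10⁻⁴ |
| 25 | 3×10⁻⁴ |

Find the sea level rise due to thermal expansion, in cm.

11.4 cm

Layer 1 at 23 °C → α = 2.8×10⁻⁴ K⁻¹
Layer 2 at 1.7 °C → α = 0.92×10⁻⁴ K⁻¹
Layer 1: 1.4 × 2.8×10⁻⁴ × 240 = 0.09408 m
Layer 2: 0.87 × 250 × 0.92×10⁻⁴ = 0.02001 m
Δh = 0.09408 + 0.02001 = 0.11409 m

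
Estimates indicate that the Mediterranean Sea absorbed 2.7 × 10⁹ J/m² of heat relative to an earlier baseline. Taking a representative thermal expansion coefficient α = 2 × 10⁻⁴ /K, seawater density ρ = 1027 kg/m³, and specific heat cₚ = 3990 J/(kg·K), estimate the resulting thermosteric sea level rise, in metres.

Δh = αQ/(ρcₚ) = 2×10⁻⁴ × 2.7×10⁹ / (1027 × 3990) ≈ 0.13178 m

about 0.132 m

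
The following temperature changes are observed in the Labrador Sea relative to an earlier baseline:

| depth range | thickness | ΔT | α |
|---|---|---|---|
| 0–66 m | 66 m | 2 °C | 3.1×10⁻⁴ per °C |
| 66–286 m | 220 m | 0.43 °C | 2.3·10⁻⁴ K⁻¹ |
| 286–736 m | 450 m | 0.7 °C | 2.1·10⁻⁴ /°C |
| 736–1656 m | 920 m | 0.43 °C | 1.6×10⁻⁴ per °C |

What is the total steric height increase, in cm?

Δh ≈ 19.2 cm

0–66 m: 66 × 2 × 3.1×10⁻⁴ = 0.04092 m
66–286 m: 220 × 2.3×10⁻⁴ × 0.43 = 0.021758 m
286–736 m: 2.1×10⁻⁴ × 0.7 × 450 = 0.06615 m
736–1656 m: 0.43 × 1.6×10⁻⁴ × 920 = 0.063296 m
Δh = 0.04092 + 0.021758 + 0.06615 + 0.063296 = 0.192124 m ≈ 19.2 cm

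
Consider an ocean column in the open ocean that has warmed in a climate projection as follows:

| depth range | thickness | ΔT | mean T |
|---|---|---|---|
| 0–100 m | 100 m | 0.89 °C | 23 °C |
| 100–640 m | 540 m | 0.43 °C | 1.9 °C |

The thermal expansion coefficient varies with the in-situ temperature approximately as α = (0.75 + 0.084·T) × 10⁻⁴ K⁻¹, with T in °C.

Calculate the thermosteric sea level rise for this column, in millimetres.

about 45 mm

Layer 1: α = (0.75 + 0.084×23)×10⁻⁴ = 2.682×10⁻⁴ K⁻¹
Layer 2: α = (0.75 + 0.084×1.9)×10⁻⁴ = 0.9096×10⁻⁴ K⁻¹
0–100 m: 100 × 2.682×10⁻⁴ × 0.89 = 0.0238698 m
0.9096×10⁻⁴ × 0.43 × 540 = 0.021120912 m
Δh = 0.0238698 + 0.021120912 = 0.044990712 m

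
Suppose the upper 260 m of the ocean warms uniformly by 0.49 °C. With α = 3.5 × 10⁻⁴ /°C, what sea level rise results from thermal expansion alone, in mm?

Δh = αΔT·H = 3.5×10⁻⁴ × 0.49 × 260 = 0.04459 m

44.6 mm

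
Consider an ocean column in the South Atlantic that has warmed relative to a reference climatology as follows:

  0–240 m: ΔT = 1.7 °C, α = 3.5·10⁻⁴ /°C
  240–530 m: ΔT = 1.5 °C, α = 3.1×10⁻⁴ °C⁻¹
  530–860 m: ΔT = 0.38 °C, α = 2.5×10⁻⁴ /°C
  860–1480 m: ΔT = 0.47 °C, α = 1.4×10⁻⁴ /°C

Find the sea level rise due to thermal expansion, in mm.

0–240 m: 3.5×10⁻⁴ × 240 × 1.7 = 0.14280 m
Layer 2: 290 × 3.1×10⁻⁴ × 1.5 = 0.13485 m
Layer 3: 330 × 2.5×10⁻⁴ × 0.38 = 0.03135 m
0.47 × 1.4×10⁻⁴ × 620 = 0.040796 m
Δh = 0.14280 + 0.13485 + 0.03135 + 0.040796 = 0.349796 m

Δh ≈ 350 mm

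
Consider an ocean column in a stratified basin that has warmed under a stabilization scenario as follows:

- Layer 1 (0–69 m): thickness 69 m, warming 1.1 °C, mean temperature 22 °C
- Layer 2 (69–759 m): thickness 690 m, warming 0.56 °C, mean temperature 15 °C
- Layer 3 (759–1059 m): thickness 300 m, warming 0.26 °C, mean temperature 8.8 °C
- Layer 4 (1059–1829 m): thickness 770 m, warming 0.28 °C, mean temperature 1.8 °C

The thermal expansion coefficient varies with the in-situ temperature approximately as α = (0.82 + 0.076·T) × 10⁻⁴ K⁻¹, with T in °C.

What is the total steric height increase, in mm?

Layer 1: α = (0.82 + 0.076×22)×10⁻⁴ = 2.492×10⁻⁴ K⁻¹
Layer 2: α = (0.82 + 0.076×15)×10⁻⁴ = 1.96×10⁻⁴ K⁻¹
Layer 3: α = (0.82 + 0.076×8.8)×10⁻⁴ = 1.4888×10⁻⁴ K⁻¹
Layer 4: α = (0.82 + 0.076×1.8)×10⁻⁴ = 0.9568×10⁻⁴ K⁻¹
Layer 1: 69 × 2.492×10⁻⁴ × 1.1 = 0.01891428 m
69–759 m: 0.56 × 1.96×10⁻⁴ × 690 = 0.0757344 m
300 × 0.26 × 1.4888×10⁻⁴ = 0.01161264 m
0.9568×10⁻⁴ × 0.28 × 770 = 0.020628608 m
Δh = 0.01891428 + 0.0757344 + 0.01161264 + 0.020628608 = 0.126889928 m ≈ 130 mm

Δh = 130 mm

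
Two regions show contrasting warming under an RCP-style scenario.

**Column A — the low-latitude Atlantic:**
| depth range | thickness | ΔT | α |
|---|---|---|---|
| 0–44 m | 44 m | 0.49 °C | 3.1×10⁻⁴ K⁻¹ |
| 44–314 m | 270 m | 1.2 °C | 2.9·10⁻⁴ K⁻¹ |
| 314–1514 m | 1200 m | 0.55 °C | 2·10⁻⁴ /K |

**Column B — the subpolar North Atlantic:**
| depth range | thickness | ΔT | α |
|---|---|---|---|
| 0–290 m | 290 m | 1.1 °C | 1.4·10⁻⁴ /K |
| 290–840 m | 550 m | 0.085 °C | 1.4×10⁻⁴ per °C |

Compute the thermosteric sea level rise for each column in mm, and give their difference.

A 44 × 0.49 × 3.1×10⁻⁴ = 0.0066836 m
A 1.2 × 270 × 2.9×10⁻⁴ = 0.09396 m
A 0.55 × 2×10⁻⁴ × 1200 = 0.13200 m
A total: 0.2326436 m
B Layer 1: 290 × 1.4×10⁻⁴ × 1.1 = 0.04466 m
B 550 × 1.4×10⁻⁴ × 0.085 = 0.006545 m
B total: 0.051205 m
Difference: 0.2326436 − 0.051205 = 0.1814386 m

A: 233 mm; B: 51.2 mm; difference 181 mm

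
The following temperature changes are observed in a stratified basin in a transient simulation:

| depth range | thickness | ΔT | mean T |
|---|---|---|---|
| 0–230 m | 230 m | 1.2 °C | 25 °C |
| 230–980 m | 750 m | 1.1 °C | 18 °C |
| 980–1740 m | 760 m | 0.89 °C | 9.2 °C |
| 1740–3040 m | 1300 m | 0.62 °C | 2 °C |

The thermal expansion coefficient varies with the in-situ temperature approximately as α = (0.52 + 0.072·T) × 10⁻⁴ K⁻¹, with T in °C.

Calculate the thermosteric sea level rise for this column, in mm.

347 mm

Layer 1: α = (0.52 + 0.072×25)×10⁻⁴ = 2.32×10⁻⁴ K⁻¹
Layer 2: α = (0.52 + 0.072×18)×10⁻⁴ = 1.816×10⁻⁴ K⁻¹
Layer 3: α = (0.52 + 0.072×9.2)×10⁻⁴ = 1.1824×10⁻⁴ K⁻¹
Layer 4: α = (0.52 + 0.072×2)×10⁻⁴ = 0.664×10⁻⁴ K⁻¹
Layer 1: 2.32×10⁻⁴ × 230 × 1.2 = 0.064032 m
230–980 m: 1.816×10⁻⁴ × 750 × 1.1 = 0.14982 m
Layer 3: 1.1824×10⁻⁴ × 760 × 0.89 = 0.079977536 m
1300 × 0.664×10⁻⁴ × 0.62 = 0.0535184 m
Δh = 0.064032 + 0.14982 + 0.079977536 + 0.0535184 = 0.347347936 m ≈ 347 mm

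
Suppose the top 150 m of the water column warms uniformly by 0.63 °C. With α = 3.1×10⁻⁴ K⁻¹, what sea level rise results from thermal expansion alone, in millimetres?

Δh = αΔT·H = 3.1×10⁻⁴ × 0.63 × 150 = 0.029295 m

29.3 mm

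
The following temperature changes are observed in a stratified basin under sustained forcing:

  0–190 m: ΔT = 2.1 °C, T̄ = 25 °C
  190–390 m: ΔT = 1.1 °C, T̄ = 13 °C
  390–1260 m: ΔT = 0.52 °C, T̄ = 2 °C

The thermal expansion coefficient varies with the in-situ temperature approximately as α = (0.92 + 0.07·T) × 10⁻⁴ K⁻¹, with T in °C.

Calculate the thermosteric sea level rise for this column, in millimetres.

Layer 1: α = (0.92 + 0.07×25)×10⁻⁴ = 2.67×10⁻⁴ K⁻¹
Layer 2: α = (0.92 + 0.07×13)×10⁻⁴ = 1.83×10⁻⁴ K⁻¹
Layer 3: α = (0.92 + 0.07×2)×10⁻⁴ = 1.06×10⁻⁴ K⁻¹
190 × 2.67×10⁻⁴ × 2.1 = 0.106533 m
190–390 m: 1.83×10⁻⁴ × 1.1 × 200 = 0.04026 m
870 × 0.52 × 1.06×10⁻⁴ = 0.0479544 m
Δh = 0.106533 + 0.04026 + 0.0479544 = 0.1947474 m ≈ 190 mm

about 190 mm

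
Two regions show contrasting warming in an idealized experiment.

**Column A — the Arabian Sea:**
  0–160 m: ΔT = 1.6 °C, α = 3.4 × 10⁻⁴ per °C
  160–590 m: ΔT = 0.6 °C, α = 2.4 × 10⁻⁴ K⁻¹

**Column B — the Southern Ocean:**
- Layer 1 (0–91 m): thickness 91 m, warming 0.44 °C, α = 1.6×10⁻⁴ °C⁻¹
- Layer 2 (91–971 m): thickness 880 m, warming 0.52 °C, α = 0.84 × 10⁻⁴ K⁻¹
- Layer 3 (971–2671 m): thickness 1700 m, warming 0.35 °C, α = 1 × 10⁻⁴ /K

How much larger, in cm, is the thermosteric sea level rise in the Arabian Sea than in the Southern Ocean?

4.5 cm larger

A 3.4×10⁻⁴ × 160 × 1.6 = 0.08704 m
A 160–590 m: 430 × 0.6 × 2.4×10⁻⁴ = 0.06192 m
A total: 0.14896 m
B 0–91 m: 91 × 0.44 × 1.6×10⁻⁴ = 0.0064064 m
B 91–971 m: 0.52 × 880 × 0.84×10⁻⁴ = 0.0384384 m
B 971–2671 m: 1×10⁻⁴ × 0.35 × 1700 = 0.05950 m
B total: 0.1043448 m
Difference: 0.14896 − 0.1043448 = 0.0446152 m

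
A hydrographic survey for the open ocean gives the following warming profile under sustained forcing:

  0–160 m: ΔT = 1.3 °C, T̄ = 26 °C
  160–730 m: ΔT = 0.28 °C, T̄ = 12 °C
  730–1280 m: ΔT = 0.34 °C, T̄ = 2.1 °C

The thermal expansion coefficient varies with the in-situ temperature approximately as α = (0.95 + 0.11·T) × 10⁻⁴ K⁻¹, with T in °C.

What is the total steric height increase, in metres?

Layer 1: α = (0.95 + 0.11×26)×10⁻⁴ = 3.81×10⁻⁴ K⁻¹
Layer 2: α = (0.95 + 0.11×12)×10⁻⁴ = 2.27×10⁻⁴ K⁻¹
Layer 3: α = (0.95 + 0.11×2.1)×10⁻⁴ = 1.181×10⁻⁴ K⁻¹
3.81×10⁻⁴ × 160 × 1.3 = 0.079248 m
0.28 × 570 × 2.27×10⁻⁴ = 0.0362292 m
550 × 0.34 × 1.181×10⁻⁴ = 0.0220847 m
Δh = 0.079248 + 0.0362292 + 0.0220847 = 0.1375619 m

Δh ≈ 0.138 m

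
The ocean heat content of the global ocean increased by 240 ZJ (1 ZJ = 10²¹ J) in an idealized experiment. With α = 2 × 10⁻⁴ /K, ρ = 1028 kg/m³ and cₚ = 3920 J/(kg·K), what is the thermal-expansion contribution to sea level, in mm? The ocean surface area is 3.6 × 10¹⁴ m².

33 mm of thermosteric rise

Per unit area: Q = 240×10²¹ / (3.6×10¹⁴) ≈ 6.667×10⁸ J/m²
Δh = αQ/(ρcₚ) = 2×10⁻⁴ × 6.667×10⁸ / (1028 × 3920) ≈ 0.033089 m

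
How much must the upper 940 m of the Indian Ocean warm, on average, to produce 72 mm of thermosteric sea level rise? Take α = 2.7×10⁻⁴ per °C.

ΔT = Δh/(αH) = 0.072 / (2.7×10⁻⁴ × 940) ≈ 0.2837 K

ΔT ≈ 0.284 K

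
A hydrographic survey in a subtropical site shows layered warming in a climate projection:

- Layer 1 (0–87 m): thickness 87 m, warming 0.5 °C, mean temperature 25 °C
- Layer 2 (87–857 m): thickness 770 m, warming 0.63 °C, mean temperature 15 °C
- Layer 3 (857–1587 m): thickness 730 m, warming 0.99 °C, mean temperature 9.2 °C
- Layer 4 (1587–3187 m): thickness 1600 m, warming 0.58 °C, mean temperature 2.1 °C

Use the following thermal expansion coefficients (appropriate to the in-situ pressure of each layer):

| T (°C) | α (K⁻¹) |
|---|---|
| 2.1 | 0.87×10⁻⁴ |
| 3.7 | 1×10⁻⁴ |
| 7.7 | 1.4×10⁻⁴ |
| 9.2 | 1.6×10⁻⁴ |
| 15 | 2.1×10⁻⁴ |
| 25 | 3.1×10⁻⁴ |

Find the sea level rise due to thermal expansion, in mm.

Layer 1 at 25 °C → α = 3.1×10⁻⁴ K⁻¹
Layer 2 at 15 °C → α = 2.1×10⁻⁴ K⁻¹
Layer 3 at 9.2 °C → α = 1.6×10⁻⁴ K⁻¹
Layer 4 at 2.1 °C → α = 0.87×10⁻⁴ K⁻¹
0–87 m: 3.1×10⁻⁴ × 0.5 × 87 = 0.013485 m
Layer 2: 770 × 0.63 × 2.1×10⁻⁴ = 0.101871 m
Layer 3: 1.6×10⁻⁴ × 0.99 × 730 = 0.115632 m
1587–3187 m: 0.87×10⁻⁴ × 0.58 × 1600 = 0.080736 m
Δh = 0.013485 + 0.101871 + 0.115632 + 0.080736 = 0.311724 m

Δh = 310 mm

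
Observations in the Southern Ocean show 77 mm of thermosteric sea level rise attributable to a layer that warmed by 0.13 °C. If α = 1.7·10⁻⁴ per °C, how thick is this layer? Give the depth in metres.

H = Δh/(αΔT) = 0.077 / (1.7×10⁻⁴ × 0.13) ≈ 3484 m

about 3500 m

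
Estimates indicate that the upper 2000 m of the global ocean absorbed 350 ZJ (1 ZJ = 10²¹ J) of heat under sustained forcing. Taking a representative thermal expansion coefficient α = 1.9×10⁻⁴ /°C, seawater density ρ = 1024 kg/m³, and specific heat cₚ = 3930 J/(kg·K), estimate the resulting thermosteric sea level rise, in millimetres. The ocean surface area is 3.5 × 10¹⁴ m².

47.2 mm of thermosteric rise

Per unit area: Q = 350×10²¹ / (3.5×10¹⁴) = 1×10⁹ J/m²
Δh = αQ/(ρcₚ) = 1.9×10⁻⁴ × 1×10⁹ / (1024 × 3930) ≈ 0.047213 m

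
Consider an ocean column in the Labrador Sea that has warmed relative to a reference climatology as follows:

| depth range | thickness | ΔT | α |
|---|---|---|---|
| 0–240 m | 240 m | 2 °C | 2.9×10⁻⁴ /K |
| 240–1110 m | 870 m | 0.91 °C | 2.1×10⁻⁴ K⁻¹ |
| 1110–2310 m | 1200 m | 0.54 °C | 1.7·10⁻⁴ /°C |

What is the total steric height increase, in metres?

0–240 m: 2.9×10⁻⁴ × 240 × 2 = 0.13920 m
240–1110 m: 870 × 0.91 × 2.1×10⁻⁴ = 0.166257 m
1200 × 1.7×10⁻⁴ × 0.54 = 0.11016 m
Δh = 0.13920 + 0.166257 + 0.11016 = 0.415617 m

0.42 m of thermosteric rise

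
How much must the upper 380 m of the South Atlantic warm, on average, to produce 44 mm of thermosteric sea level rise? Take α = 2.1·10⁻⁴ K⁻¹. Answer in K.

0.55 K

ΔT = Δh/(αH) = 0.044 / (2.1×10⁻⁴ × 380) ≈ 0.5514 K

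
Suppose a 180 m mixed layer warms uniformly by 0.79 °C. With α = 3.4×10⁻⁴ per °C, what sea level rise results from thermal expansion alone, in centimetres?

Δh = αΔT·H = 3.4×10⁻⁴ × 0.79 × 180 = 0.048348 m

4.8 cm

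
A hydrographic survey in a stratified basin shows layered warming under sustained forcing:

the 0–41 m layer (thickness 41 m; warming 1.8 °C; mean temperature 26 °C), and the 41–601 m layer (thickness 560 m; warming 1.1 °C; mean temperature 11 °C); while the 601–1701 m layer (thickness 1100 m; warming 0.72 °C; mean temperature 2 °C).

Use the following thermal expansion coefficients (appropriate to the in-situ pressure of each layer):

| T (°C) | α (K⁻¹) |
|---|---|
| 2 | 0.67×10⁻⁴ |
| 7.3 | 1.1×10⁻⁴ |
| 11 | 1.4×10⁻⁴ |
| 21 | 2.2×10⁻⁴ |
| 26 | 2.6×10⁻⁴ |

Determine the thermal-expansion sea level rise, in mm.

Layer 1 at 26 °C → α = 2.6×10⁻⁴ K⁻¹
Layer 2 at 11 °C → α = 1.4×10⁻⁴ K⁻¹
Layer 3 at 2 °C → α = 0.67×10⁻⁴ K⁻¹
Layer 1: 1.8 × 41 × 2.6×10⁻⁴ = 0.019188 m
41–601 m: 560 × 1.1 × 1.4×10⁻⁴ = 0.08624 m
1100 × 0.72 × 0.67×10⁻⁴ = 0.053064 m
Δh = 0.019188 + 0.08624 + 0.053064 = 0.158492 m ≈ 158 mm

Δh ≈ 158 mm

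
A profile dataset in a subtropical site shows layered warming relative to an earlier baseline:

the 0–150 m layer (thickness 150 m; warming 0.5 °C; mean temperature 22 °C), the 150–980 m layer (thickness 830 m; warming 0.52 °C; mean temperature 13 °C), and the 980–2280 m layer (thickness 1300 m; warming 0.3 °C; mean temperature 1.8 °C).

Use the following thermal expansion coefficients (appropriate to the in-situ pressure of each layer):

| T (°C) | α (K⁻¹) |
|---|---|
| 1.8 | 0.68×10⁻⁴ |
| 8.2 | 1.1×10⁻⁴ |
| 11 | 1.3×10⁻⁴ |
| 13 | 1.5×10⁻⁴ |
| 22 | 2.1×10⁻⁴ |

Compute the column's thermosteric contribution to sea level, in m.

Layer 1 at 22 °C → α = 2.1×10⁻⁴ K⁻¹
Layer 2 at 13 °C → α = 1.5×10⁻⁴ K⁻¹
Layer 3 at 1.8 °C → α = 0.68×10⁻⁴ K⁻¹
Layer 1: 150 × 2.1×10⁻⁴ × 0.5 = 0.01575 m
150–980 m: 830 × 1.5×10⁻⁴ × 0.52 = 0.06474 m
980–2280 m: 0.3 × 1300 × 0.68×10⁻⁴ = 0.02652 m
Δh = 0.01575 + 0.06474 + 0.02652 = 0.10701 m ≈ 0.107 m

0.107 m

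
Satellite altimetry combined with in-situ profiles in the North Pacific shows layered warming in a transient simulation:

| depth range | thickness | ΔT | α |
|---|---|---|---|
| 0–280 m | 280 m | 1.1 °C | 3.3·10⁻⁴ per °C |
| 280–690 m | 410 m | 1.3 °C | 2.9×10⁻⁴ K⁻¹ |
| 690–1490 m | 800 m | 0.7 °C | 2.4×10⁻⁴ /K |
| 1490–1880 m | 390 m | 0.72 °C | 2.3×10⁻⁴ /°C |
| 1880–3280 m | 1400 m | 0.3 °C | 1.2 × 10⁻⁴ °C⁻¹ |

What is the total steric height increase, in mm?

Δh = 506 mm

0–280 m: 3.3×10⁻⁴ × 280 × 1.1 = 0.10164 m
2.9×10⁻⁴ × 1.3 × 410 = 0.15457 m
800 × 2.4×10⁻⁴ × 0.7 = 0.13440 m
2.3×10⁻⁴ × 390 × 0.72 = 0.064584 m
1880–3280 m: 1.2×10⁻⁴ × 0.3 × 1400 = 0.05040 m
Δh = 0.10164 + 0.15457 + 0.13440 + 0.064584 + 0.05040 = 0.505594 m ≈ 506 mm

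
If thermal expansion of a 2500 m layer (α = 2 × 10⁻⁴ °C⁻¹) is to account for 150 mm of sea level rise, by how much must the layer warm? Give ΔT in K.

ΔT = Δh/(αH) = 0.15 / (2×10⁻⁴ × 2500) = 0.3000 K

about 0.300 K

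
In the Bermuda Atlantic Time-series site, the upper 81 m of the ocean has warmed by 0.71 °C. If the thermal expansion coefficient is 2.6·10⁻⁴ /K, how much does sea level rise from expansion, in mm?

15.0 mm

Δh = αΔT·H = 2.6×10⁻⁴ × 0.71 × 81 = 0.0149526 m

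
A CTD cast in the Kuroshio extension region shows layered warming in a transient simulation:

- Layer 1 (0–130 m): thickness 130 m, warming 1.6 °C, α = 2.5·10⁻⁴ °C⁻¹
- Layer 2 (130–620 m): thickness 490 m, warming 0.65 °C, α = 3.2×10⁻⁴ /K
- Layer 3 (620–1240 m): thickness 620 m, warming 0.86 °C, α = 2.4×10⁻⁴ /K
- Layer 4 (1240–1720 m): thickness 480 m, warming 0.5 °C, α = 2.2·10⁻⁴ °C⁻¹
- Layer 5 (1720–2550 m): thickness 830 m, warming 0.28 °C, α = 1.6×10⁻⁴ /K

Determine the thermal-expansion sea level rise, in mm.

0–130 m: 1.6 × 130 × 2.5×10⁻⁴ = 0.05200 m
130–620 m: 0.65 × 490 × 3.2×10⁻⁴ = 0.10192 m
620 × 0.86 × 2.4×10⁻⁴ = 0.127968 m
480 × 2.2×10⁻⁴ × 0.5 = 0.05280 m
Layer 5: 830 × 1.6×10⁻⁴ × 0.28 = 0.037184 m
Δh = 0.05200 + 0.10192 + 0.127968 + 0.05280 + 0.037184 = 0.371872 m

370 mm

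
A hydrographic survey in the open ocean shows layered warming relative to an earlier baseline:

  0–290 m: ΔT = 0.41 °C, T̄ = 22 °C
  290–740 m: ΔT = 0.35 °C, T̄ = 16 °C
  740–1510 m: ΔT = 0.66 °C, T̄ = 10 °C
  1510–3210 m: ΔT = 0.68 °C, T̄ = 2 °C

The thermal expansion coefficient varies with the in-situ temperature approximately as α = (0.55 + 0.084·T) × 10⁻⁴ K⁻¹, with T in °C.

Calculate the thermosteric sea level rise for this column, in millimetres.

about 212 mm

Layer 1: α = (0.55 + 0.084×22)×10⁻⁴ = 2.398×10⁻⁴ K⁻¹
Layer 2: α = (0.55 + 0.084×16)×10⁻⁴ = 1.894×10⁻⁴ K⁻¹
Layer 3: α = (0.55 + 0.084×10)×10⁻⁴ = 1.39×10⁻⁴ K⁻¹
Layer 4: α = (0.55 + 0.084×2)×10⁻⁴ = 0.718×10⁻⁴ K⁻¹
0–290 m: 290 × 0.41 × 2.398×10⁻⁴ = 0.02851222 m
290–740 m: 450 × 1.894×10⁻⁴ × 0.35 = 0.0298305 m
1.39×10⁻⁴ × 0.66 × 770 = 0.0706398 m
1510–3210 m: 1700 × 0.68 × 0.718×10⁻⁴ = 0.0830008 m
Δh = 0.02851222 + 0.0298305 + 0.0706398 + 0.0830008 = 0.21198332 m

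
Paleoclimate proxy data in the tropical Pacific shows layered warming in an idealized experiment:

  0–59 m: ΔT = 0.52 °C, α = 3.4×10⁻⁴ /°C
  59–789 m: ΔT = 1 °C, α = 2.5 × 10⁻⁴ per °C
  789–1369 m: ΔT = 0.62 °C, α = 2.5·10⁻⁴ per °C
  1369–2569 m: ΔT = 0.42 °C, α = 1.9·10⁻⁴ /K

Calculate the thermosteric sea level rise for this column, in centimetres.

37.9 cm of thermosteric rise

3.4×10⁻⁴ × 59 × 0.52 = 0.0104312 m
Layer 2: 730 × 2.5×10⁻⁴ × 1 = 0.18250 m
789–1369 m: 2.5×10⁻⁴ × 0.62 × 580 = 0.08990 m
1369–2569 m: 1200 × 1.9×10⁻⁴ × 0.42 = 0.09576 m
Δh = 0.0104312 + 0.18250 + 0.08990 + 0.09576 = 0.3785912 m ≈ 37.9 cm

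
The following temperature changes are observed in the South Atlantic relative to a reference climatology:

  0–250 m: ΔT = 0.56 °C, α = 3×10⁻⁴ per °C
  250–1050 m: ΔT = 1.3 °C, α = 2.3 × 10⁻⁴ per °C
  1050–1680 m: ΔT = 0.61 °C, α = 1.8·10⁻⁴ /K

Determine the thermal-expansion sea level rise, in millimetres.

Layer 1: 250 × 3×10⁻⁴ × 0.56 = 0.04200 m
250–1050 m: 2.3×10⁻⁴ × 1.3 × 800 = 0.23920 m
630 × 0.61 × 1.8×10⁻⁴ = 0.069174 m
Δh = 0.04200 + 0.23920 + 0.069174 = 0.350374 m

350 mm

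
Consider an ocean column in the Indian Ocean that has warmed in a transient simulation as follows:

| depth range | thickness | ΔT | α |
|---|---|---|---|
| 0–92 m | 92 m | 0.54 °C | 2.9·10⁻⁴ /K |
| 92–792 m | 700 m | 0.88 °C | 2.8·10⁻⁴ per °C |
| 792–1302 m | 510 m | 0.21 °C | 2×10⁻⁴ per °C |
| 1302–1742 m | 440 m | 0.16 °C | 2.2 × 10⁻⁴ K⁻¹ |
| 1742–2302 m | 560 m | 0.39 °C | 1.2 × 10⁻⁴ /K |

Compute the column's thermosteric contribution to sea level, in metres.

about 0.250 m

0.54 × 92 × 2.9×10⁻⁴ = 0.0144072 m
Layer 2: 2.8×10⁻⁴ × 700 × 0.88 = 0.17248 m
0.21 × 2×10⁻⁴ × 510 = 0.02142 m
440 × 0.16 × 2.2×10⁻⁴ = 0.015488 m
0.39 × 560 × 1.2×10⁻⁴ = 0.026208 m
Δh = 0.0144072 + 0.17248 + 0.02142 + 0.015488 + 0.026208 = 0.2500032 m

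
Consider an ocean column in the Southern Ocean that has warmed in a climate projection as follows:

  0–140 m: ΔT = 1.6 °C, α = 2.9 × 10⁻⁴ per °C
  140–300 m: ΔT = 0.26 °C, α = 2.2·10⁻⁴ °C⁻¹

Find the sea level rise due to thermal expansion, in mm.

about 74.1 mm

2.9×10⁻⁴ × 1.6 × 140 = 0.06496 m
0.26 × 160 × 2.2×10⁻⁴ = 0.009152 m
Δh = 0.06496 + 0.009152 = 0.074112 m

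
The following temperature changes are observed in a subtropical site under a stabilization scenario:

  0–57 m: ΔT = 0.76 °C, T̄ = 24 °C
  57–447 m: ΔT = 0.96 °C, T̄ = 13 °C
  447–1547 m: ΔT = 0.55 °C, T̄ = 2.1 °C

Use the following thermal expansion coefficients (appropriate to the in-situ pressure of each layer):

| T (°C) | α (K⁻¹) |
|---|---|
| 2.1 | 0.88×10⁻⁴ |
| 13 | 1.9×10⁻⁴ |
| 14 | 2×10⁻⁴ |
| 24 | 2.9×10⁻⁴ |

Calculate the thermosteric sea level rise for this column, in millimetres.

Layer 1 at 24 °C → α = 2.9×10⁻⁴ K⁻¹
Layer 2 at 13 °C → α = 1.9×10⁻⁴ K⁻¹
Layer 3 at 2.1 °C → α = 0.88×10⁻⁴ K⁻¹
Layer 1: 2.9×10⁻⁴ × 0.76 × 57 = 0.0125628 m
57–447 m: 1.9×10⁻⁴ × 0.96 × 390 = 0.071136 m
Layer 3: 0.88×10⁻⁴ × 1100 × 0.55 = 0.05324 m
Δh = 0.0125628 + 0.071136 + 0.05324 = 0.1369388 m

about 137 mm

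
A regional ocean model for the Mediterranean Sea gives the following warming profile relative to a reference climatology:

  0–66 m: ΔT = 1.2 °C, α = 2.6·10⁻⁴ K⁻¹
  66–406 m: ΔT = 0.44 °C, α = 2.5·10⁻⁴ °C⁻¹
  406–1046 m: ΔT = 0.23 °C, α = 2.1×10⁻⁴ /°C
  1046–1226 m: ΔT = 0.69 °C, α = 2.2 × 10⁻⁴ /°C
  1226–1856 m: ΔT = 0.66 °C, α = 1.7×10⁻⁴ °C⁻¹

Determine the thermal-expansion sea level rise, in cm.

Layer 1: 1.2 × 2.6×10⁻⁴ × 66 = 0.020592 m
Layer 2: 2.5×10⁻⁴ × 340 × 0.44 = 0.03740 m
406–1046 m: 640 × 2.1×10⁻⁴ × 0.23 = 0.030912 m
1046–1226 m: 180 × 0.69 × 2.2×10⁻⁴ = 0.027324 m
Layer 5: 630 × 1.7×10⁻⁴ × 0.66 = 0.070686 m
Δh = 0.020592 + 0.03740 + 0.030912 + 0.027324 + 0.070686 = 0.186914 m ≈ 18.7 cm

18.7 cm of thermosteric rise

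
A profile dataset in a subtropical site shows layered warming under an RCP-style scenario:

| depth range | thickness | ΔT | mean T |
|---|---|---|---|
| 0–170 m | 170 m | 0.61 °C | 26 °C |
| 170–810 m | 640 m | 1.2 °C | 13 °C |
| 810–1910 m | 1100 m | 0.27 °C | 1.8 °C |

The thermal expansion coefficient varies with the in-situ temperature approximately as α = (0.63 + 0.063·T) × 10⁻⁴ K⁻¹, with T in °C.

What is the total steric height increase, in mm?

Δh ≈ 157 mm

Layer 1: α = (0.63 + 0.063×26)×10⁻⁴ = 2.268×10⁻⁴ K⁻¹
Layer 2: α = (0.63 + 0.063×13)×10⁻⁴ = 1.449×10⁻⁴ K⁻¹
Layer 3: α = (0.63 + 0.063×1.8)×10⁻⁴ = 0.7434×10⁻⁴ K⁻¹
0–170 m: 0.61 × 170 × 2.268×10⁻⁴ = 0.02351916 m
Layer 2: 1.2 × 1.449×10⁻⁴ × 640 = 0.1112832 m
810–1910 m: 1100 × 0.7434×10⁻⁴ × 0.27 = 0.02207898 m
Δh = 0.02351916 + 0.1112832 + 0.02207898 = 0.15688134 m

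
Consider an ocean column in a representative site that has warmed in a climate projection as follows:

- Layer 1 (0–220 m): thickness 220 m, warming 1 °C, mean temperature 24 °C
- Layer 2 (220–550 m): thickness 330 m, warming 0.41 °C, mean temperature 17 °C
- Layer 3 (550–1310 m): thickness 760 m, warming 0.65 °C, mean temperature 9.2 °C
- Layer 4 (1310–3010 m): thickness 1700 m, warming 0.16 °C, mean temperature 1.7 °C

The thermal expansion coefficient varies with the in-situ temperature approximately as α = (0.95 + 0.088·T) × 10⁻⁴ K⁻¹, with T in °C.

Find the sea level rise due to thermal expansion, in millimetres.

Layer 1: α = (0.95 + 0.088×24)×10⁻⁴ = 3.062×10⁻⁴ K⁻¹
Layer 2: α = (0.95 + 0.088×17)×10⁻⁴ = 2.446×10⁻⁴ K⁻¹
Layer 3: α = (0.95 + 0.088×9.2)×10⁻⁴ = 1.7596×10⁻⁴ K⁻¹
Layer 4: α = (0.95 + 0.088×1.7)×10⁻⁴ = 1.0996×10⁻⁴ K⁻¹
Layer 1: 1 × 3.062×10⁻⁴ × 220 = 0.067364 m
Layer 2: 2.446×10⁻⁴ × 0.41 × 330 = 0.03309438 m
550–1310 m: 1.7596×10⁻⁴ × 760 × 0.65 = 0.08692424 m
1310–3010 m: 1700 × 0.16 × 1.0996×10⁻⁴ = 0.02990912 m
Δh = 0.067364 + 0.03309438 + 0.08692424 + 0.02990912 = 0.21729174 m ≈ 217 mm

217 mm of thermosteric rise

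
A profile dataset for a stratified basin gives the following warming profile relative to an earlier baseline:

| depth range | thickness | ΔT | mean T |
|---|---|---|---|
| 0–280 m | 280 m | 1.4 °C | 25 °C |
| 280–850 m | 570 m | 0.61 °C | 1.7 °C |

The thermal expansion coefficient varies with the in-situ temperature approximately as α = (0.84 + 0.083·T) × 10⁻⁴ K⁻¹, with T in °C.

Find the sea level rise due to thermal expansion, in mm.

Layer 1: α = (0.84 + 0.083×25)×10⁻⁴ = 2.915×10⁻⁴ K⁻¹
Layer 2: α = (0.84 + 0.083×1.7)×10⁻⁴ = 0.9811×10⁻⁴ K⁻¹
2.915×10⁻⁴ × 1.4 × 280 = 0.114268 m
280–850 m: 0.9811×10⁻⁴ × 570 × 0.61 = 0.034112847 m
Δh = 0.114268 + 0.034112847 = 0.148380847 m ≈ 148 mm

Δh ≈ 148 mm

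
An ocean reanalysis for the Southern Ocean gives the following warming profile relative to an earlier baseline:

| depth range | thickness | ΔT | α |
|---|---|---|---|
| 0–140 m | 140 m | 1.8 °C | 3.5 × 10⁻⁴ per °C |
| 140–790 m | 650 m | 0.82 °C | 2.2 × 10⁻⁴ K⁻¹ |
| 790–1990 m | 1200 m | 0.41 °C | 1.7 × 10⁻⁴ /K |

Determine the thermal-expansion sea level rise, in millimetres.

Δh ≈ 290 mm

140 × 1.8 × 3.5×10⁻⁴ = 0.08820 m
Layer 2: 0.82 × 650 × 2.2×10⁻⁴ = 0.11726 m
1.7×10⁻⁴ × 0.41 × 1200 = 0.08364 m
Δh = 0.08820 + 0.11726 + 0.08364 = 0.28910 m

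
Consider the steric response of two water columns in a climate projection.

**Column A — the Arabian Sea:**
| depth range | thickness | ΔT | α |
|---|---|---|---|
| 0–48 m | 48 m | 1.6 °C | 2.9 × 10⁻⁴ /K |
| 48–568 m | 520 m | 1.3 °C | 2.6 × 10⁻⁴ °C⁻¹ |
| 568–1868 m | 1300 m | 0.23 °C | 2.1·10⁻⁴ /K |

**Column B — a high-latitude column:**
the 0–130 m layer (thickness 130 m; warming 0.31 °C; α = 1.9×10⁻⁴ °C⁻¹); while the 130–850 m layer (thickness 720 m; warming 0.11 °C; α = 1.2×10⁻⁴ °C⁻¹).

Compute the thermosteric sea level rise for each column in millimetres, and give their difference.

A 48 × 2.9×10⁻⁴ × 1.6 = 0.022272 m
A Layer 2: 520 × 1.3 × 2.6×10⁻⁴ = 0.17576 m
A 0.23 × 2.1×10⁻⁴ × 1300 = 0.06279 m
A total: 0.260822 m
B Layer 1: 130 × 0.31 × 1.9×10⁻⁴ = 0.007657 m
B 130–850 m: 720 × 1.2×10⁻⁴ × 0.11 = 0.009504 m
B total: 0.017161 m
Difference: 0.260822 − 0.017161 = 0.243661 m

A: 261 mm; B: 17.2 mm; difference 244 mm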